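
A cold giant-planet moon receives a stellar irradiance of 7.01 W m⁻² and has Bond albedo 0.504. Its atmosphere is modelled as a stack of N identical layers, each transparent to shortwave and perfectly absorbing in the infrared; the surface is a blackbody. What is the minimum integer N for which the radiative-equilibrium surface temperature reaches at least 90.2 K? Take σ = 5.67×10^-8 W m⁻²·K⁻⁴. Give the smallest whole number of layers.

Top-of-atmosphere balance: σT_e⁴ = S(1−α)/4 = 0.8692 W m⁻² → T_e = 62.57 K.
Since T_s⁴ = (N+1)T_e⁴, we need N ≥ (T_s/T_e)⁴ − 1 = 3.318.
Rounding up, N = 4.

4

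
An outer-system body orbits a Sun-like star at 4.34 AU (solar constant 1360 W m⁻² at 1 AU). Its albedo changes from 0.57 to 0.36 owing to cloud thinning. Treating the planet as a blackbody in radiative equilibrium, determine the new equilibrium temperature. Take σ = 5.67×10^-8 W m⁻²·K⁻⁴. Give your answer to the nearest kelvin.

119 K

Irradiance scales as 1/d², so S = 1360 W m⁻² × (1/4.34)² = 72.20 W m⁻².
New equilibrium: T₂ = [(1−0.36)·72.20/(4σ)]^(1/4) = 119.5 K.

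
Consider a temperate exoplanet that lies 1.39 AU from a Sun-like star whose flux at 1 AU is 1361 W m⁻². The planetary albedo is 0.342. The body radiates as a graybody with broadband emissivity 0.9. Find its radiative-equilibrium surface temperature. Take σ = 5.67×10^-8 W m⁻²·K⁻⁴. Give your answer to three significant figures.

218 kelvin

Irradiance scales as 1/d², so S = 1361 W m⁻² × (1/1.39)² = 704.4 W m⁻².
The planet absorbs (1−α)S over its disc πR² and re-emits over 4πR², so the mean absorbed flux is (1−0.342)·704.4/4 = 115.9 W m⁻².
Radiative balance εσT⁴ = 115.9 gives T = [115.9/(0.9·σ)]^(1/4) = 218.3 K.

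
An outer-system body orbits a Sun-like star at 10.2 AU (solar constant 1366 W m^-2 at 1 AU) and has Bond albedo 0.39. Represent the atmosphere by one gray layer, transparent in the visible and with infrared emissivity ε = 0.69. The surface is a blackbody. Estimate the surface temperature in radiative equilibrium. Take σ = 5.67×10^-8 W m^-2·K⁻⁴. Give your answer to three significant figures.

Irradiance scales as 1/d², so S = 1366 W m^-2 × (1/10.2)² = 13.13 W m^-2.
The planet radiates to space at T_e = [S(1−α)/(4σ)]^(1/4) = 77.09 K.
The surface balance (absorbed SW + ε·downward IR = σT_s⁴) with T_a⁴ = T_s⁴/2 reduces to T_s = T_e·[2/(2−ε)]^¼ = 85.69 K.

85.7 K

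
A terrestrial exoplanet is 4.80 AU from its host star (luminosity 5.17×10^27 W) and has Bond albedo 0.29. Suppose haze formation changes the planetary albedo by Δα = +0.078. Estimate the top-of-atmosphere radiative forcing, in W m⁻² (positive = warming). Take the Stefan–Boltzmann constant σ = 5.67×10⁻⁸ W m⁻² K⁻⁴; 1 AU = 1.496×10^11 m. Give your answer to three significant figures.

-15.6 W m⁻²

Orbital distance: d = 4.80 AU = 7.181×10^11 m.
Flux at the orbit: S = L/(4πd²) = 5.17×10^27/(4π·(7.18×10^11)²) = 797.9 W m⁻².
The change in absorbed flux is Δ[S(1−α)/4] = −SΔα/4 = -15.56 W m⁻².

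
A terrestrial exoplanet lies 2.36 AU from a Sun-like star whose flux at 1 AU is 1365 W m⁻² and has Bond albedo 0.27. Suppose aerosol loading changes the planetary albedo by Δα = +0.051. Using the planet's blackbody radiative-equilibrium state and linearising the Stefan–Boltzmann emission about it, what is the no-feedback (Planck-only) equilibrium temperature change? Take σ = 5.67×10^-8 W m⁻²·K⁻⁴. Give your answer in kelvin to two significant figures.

By the inverse-square law, S = 1365/2.36² = 245.1 W m⁻².
Unperturbed T_e = [245.1·(1−0.27)/(4σ)]^¼ = 167.6 K.
ΔF = −(S/4)Δα = −(245.1/4)×(+0.051) = -3.125 W m⁻².
Planck response: λ_P = 4σT_e³ = 4·5.67×10⁻⁸·(167.6)³ = 1.068 W m⁻²/K.
So ΔT₀ = -3.125/1.068 = -2.93 K.

-2.9 K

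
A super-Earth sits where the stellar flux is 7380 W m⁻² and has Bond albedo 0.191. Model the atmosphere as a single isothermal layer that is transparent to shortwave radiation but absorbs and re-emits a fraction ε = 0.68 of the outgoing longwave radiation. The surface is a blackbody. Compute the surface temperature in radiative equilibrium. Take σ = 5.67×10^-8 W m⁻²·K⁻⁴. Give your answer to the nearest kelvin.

447 kelvin

The planet radiates to space at T_e = [S(1−α)/(4σ)]^(1/4) = 402.8 K.
Surface balance with a leaky layer gives σT_s⁴ = σT_e⁴·2/(2−ε), so T_s = T_e·[2/(2−0.68)]^(1/4) = 446.9 K.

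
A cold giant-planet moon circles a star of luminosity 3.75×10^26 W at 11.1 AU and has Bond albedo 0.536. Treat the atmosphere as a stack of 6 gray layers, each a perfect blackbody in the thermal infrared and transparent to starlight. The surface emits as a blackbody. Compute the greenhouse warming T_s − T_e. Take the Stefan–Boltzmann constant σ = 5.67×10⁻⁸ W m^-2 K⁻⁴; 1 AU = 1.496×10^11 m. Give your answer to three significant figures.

43.0 K

d = 11.1 × 1.496×10^11 m = 1.661×10^12 m.
Spreading L over a sphere of radius d: S = 3.75×10^26/(4π·1.66×10^12²) = 10.82 W m^-2.
The effective emission temperature is T_e = [S(1−α)/(4σ)]^¼ = 68.60 K.
Surface: T_s = (7)^¼·T_e = 111.6 K.
So the greenhouse effect raises the surface by 111.6 − 68.60 = 42.98 K.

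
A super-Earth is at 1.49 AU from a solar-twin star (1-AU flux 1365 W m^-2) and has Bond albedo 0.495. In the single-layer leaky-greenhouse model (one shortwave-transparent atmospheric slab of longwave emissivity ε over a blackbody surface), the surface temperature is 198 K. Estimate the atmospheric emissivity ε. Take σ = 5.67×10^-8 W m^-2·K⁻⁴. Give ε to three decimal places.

By the inverse-square law, S = 1365/1.49² = 614.8 W m^-2.
First, T_e = [614.8·(1−0.495)/(4σ)]^(1/4) = 192.4 K.
T_s⁴ = T_e⁴·2/(2−ε) → ε = 2 − 2(T_e/T_s)⁴ = 2 − 2·(192.4/198)⁴ = 0.2185.

0.219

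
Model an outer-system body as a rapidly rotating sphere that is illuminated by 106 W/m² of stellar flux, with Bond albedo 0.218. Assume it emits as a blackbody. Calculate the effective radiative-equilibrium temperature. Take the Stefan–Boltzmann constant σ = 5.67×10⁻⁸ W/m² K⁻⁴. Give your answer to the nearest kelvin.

138 K

Absorbed flux (global mean): S(1−α)/4 = 106.0·0.782/4 = 20.72 W/m².
In equilibrium σT⁴ equals this, so T = 138.3 K.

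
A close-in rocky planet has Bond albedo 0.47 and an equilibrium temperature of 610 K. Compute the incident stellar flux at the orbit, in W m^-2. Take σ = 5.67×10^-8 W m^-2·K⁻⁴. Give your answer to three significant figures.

59200 W m^-2

From S(1−α)/4 = σT⁴: S = 4σT⁴/(1−α).
σT⁴ = 5.67×10⁻⁸·(610)⁴ = 7851 W m^-2.
So S = 4×7851/(1−0.47) = 59250 W m^-2.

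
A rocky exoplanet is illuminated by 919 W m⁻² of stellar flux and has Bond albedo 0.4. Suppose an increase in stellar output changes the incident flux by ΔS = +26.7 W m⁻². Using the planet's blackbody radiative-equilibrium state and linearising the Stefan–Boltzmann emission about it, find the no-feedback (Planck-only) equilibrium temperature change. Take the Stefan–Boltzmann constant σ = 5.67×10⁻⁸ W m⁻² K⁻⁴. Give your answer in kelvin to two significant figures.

1.6 K

Unperturbed T_e = [919.0·(1−0.4)/(4σ)]^¼ = 222.1 K.
Only a fraction (1−α) is absorbed and it's spread over 4πR², so ΔF = (1−α)ΔS/4 = 4.005 W m⁻².
The Planck feedback parameter is 4σT_e³ = 2.483 W m⁻²/K.
So ΔT₀ = 4.005/2.483 = 1.61 K.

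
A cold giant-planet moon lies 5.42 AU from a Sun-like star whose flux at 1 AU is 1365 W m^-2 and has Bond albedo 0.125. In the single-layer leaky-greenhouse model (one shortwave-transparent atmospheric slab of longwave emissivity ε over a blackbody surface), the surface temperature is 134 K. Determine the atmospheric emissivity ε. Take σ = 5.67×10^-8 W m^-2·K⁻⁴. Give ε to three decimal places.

Irradiance scales as 1/d², so S = 1365 W m^-2 × (1/5.42)² = 46.47 W m^-2.
Effective temperature: T_e = [S(1−α)/(4σ)]^(1/4) = 115.7 K.
T_s⁴ = T_e⁴·2/(2−ε) → ε = 2 − 2(T_e/T_s)⁴ = 2 − 2·(115.7/134)⁴ = 0.8880.

0.888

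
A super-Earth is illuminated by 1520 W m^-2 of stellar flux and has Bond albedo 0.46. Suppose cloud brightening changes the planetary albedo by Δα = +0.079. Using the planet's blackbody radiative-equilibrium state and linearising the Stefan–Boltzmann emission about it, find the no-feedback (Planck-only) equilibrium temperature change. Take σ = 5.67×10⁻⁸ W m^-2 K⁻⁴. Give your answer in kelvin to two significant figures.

The baseline emission temperature is T_e = 245.3 K.
The change in absorbed flux is Δ[S(1−α)/4] = −SΔα/4 = -30.02 W m^-2.
The Planck feedback parameter is 4σT_e³ = 3.346 W m^-2/K.
ΔT₀ = ΔF/λ_P = -30.02/3.346 = -8.97 K.

-9.0 K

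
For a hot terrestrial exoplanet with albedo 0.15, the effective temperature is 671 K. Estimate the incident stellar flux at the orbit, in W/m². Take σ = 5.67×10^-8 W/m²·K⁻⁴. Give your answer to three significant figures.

From S(1−α)/4 = σT⁴: S = 4σT⁴/(1−α).
The emitted flux is σT⁴ = 11490 W/m².
S = 4·11490/0.85 = 54090 W/m².

54100 W/m²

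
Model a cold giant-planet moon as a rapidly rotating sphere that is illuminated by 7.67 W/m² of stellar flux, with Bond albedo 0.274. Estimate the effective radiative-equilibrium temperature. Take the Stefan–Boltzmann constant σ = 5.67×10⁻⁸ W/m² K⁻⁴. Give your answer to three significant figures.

70.4 K

Averaging over the sphere, the absorbed flux is S(1−α)/4 = 1.392 W/m².
In equilibrium σT⁴ equals this, so T = 70.39 K.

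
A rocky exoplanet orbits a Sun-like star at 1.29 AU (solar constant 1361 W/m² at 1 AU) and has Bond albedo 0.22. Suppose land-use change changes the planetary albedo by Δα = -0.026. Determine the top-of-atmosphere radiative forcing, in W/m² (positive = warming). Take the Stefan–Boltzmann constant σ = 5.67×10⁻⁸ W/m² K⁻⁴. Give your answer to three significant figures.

5.32 W/m²

Irradiance scales as 1/d², so S = 1361 W/m² × (1/1.29)² = 817.9 W/m².
The change in absorbed flux is Δ[S(1−α)/4] = −SΔα/4 = 5.316 W/m².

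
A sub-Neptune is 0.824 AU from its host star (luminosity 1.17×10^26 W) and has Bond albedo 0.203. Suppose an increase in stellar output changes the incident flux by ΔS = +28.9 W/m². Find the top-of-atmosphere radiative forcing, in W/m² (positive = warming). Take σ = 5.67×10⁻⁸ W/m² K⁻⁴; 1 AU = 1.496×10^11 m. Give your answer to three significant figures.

Orbital distance: d = 0.824 AU = 1.233×10^11 m.
Spreading L over a sphere of radius d: S = 1.17×10^26/(4π·1.23×10^11²) = 612.7 W/m².
ΔF = Δ[S(1−α)]/4 = (1−0.203)·+28.9/4 = 5.758 W/m².

5.76 W/m²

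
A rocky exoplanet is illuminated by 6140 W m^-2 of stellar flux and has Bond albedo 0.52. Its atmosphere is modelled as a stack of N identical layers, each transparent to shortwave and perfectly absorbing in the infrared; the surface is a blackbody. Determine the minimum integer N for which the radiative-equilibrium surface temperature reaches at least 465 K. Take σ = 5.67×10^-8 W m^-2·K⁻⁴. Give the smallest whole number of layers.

3

The effective emission temperature is T_e = [S(1−α)/(4σ)]^¼ = 337.6 K.
Need (N+1)T_e⁴ ≥ T_s⁴, i.e. N+1 ≥ (465/337.6)⁴ = 3.598.
So N ≥ 2.598; the smallest integer is N = 3.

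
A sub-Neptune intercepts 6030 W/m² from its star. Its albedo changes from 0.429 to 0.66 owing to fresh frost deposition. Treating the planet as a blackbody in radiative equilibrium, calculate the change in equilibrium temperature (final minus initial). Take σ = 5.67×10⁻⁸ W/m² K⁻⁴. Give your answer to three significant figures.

With α = 0.429, T₁ = 351.0 K.
After:  T₂ = [6030·0.34/(4σ)]^(1/4) = 308.3 K.
ΔT = T₂ − T₁ = -42.67 K.

-42.7 K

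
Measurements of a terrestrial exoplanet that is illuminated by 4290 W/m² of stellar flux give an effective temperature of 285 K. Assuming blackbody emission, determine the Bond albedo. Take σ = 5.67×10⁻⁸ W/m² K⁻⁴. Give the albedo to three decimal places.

0.651

From σT⁴ = S(1−α)/4 we invert for α: 1−α = 4σT⁴/S.
4σT⁴ = 4·5.67×10⁻⁸·(285)⁴ = 1496 W/m².
1−α = 1496/4290 = 0.3488, so α = 0.6512.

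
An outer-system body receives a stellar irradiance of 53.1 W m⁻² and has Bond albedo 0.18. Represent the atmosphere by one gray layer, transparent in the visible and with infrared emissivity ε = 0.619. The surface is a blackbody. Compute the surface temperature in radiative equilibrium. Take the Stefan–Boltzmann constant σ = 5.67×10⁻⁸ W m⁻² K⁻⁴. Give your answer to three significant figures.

129 kelvin

At the top of the atmosphere, σT_e⁴ = S(1−α)/4 = 10.89 W m⁻², giving T_e = 117.7 K.
The surface balance (absorbed SW + ε·downward IR = σT_s⁴) with T_a⁴ = T_s⁴/2 reduces to T_s = T_e·[2/(2−ε)]^¼ = 129.1 K.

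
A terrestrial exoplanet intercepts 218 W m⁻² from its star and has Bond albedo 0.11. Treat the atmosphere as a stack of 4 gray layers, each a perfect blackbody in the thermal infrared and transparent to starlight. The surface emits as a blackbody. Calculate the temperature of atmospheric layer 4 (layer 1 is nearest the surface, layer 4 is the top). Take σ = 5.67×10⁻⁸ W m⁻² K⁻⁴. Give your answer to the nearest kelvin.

171 K

The effective emission temperature is T_e = [S(1−α)/(4σ)]^¼ = 171.0 K.
The net upward flux σT_e⁴ is constant between every pair of levels, so T_k⁴ = (N+1−k)T_e⁴.
With k = 4: T_4 = (4+1−4)^¼·171.0 K = 171.0 K.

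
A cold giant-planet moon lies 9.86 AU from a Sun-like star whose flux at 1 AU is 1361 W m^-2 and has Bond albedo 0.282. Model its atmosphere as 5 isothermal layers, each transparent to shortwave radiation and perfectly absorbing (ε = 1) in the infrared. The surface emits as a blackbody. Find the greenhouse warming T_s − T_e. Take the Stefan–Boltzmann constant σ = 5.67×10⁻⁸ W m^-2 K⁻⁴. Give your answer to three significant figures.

46.1 K

Flux at the orbit: S = 1361/(9.86)² = 14.00 W m^-2.
Top-of-atmosphere balance: σT_e⁴ = S(1−α)/4 = 2.513 W m^-2 → T_e = 81.59 K.
Surface: T_s = (6)^¼·T_e = 127.7 K.
Warming: T_s − T_e = 46.11 K.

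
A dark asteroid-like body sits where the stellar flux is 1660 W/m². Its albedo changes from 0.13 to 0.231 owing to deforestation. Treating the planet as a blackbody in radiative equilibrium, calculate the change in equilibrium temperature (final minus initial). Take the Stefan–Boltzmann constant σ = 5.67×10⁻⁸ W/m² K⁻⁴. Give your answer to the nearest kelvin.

-9 kelvin

Initial: T₁ = [S(1−0.13)/(4σ)]^(1/4) = 282.5 K.
After:  T₂ = [1660·0.769/(4σ)]^(1/4) = 273.9 K.
Change: 273.9 − 282.5 = -8.582 K.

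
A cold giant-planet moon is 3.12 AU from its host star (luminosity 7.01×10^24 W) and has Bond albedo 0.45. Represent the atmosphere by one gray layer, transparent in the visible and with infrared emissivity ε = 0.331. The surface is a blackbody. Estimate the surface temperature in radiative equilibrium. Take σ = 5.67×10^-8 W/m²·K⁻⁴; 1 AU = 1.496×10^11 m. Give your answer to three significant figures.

Orbital distance: d = 3.12 AU = 4.668×10^11 m.
Spreading L over a sphere of radius d: S = 7.01×10^24/(4π·4.67×10^11²) = 2.561 W/m².
The planet radiates to space at T_e = [S(1−α)/(4σ)]^(1/4) = 49.92 K.
For a single slab of emissivity ε, T_s⁴ = 2T_e⁴/(2−ε); thus T_s = 49.92·(1.198)^(1/4) = 52.23 K.

52.2 K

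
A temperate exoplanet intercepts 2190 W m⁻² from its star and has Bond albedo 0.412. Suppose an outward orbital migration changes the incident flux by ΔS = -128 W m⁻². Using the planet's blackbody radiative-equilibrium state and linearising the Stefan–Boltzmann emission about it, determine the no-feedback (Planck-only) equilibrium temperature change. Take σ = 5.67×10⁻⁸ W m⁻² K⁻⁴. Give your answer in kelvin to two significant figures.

-4.0 K

Reference equilibrium: T_e = [S(1−α)/(4σ)]^(1/4) = 274.5 K.
Only a fraction (1−α) is absorbed and it's spread over 4πR², so ΔF = (1−α)ΔS/4 = -18.82 W m⁻².
The Planck feedback parameter is 4σT_e³ = 4.691 W m⁻²/K.
ΔT₀ = ΔF/λ_P = -18.82/4.691 = -4.01 K.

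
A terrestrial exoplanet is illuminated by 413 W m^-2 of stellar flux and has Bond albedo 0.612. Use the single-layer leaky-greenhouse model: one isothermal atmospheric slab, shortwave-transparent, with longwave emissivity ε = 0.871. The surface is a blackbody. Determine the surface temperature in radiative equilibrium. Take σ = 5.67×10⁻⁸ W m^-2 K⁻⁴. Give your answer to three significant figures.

The planet radiates to space at T_e = [S(1−α)/(4σ)]^(1/4) = 163.0 K.
The surface balance (absorbed SW + ε·downward IR = σT_s⁴) with T_a⁴ = T_s⁴/2 reduces to T_s = T_e·[2/(2−ε)]^¼ = 188.1 K.

188 K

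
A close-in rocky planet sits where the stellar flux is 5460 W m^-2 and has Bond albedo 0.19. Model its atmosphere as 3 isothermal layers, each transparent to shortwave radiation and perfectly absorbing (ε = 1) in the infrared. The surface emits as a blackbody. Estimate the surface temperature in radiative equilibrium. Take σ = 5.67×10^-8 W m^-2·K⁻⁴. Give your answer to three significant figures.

528 K

The effective emission temperature is T_e = [S(1−α)/(4σ)]^¼ = 373.7 K.
With N = 3 opaque layers, T_s = (N+1)^(1/4)·T_e = 4^(1/4)·373.7 = 528.5 K.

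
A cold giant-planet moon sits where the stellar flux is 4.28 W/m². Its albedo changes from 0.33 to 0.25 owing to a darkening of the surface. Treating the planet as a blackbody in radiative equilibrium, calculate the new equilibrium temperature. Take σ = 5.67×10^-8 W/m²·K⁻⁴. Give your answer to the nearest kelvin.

New equilibrium: T₂ = [(1−0.25)·4.280/(4σ)]^(1/4) = 61.34 K.

61 kelvin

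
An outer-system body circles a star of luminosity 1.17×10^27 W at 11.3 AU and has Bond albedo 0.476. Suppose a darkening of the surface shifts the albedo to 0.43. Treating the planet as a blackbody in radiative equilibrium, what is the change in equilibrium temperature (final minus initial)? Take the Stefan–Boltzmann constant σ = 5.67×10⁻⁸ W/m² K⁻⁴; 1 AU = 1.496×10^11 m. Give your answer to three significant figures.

1.98 K

Orbital distance: d = 11.3 AU = 1.690×10^12 m.
S = L/(4πd²) = 32.58 W/m².
Before: T₁ = [32.58·0.524/(4σ)]^(1/4) = 93.15 K.
After:  T₂ = [32.58·0.57/(4σ)]^(1/4) = 95.13 K.
ΔT = T₂ − T₁ = 1.980 K.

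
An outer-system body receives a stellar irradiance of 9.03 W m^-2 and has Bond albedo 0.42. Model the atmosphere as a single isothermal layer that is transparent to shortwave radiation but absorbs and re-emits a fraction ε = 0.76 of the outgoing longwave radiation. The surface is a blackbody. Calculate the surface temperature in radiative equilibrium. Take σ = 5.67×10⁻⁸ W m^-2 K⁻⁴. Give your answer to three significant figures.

The planet radiates to space at T_e = [S(1−α)/(4σ)]^(1/4) = 69.32 K.
For a single slab of emissivity ε, T_s⁴ = 2T_e⁴/(2−ε); thus T_s = 69.32·(1.613)^(1/4) = 78.12 K.

78.1 kelvin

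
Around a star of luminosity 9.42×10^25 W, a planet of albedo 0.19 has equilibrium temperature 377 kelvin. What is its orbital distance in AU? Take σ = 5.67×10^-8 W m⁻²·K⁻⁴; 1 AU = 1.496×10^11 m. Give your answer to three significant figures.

0.243 AU

Required flux: S = 4σT⁴/(1−α) = 5656 W m⁻².
S = L/(4πd²) → d = √(L/4πS) = √(9.42×10^25/(4π·5656)) = 3.640×10^10 m = 0.2433 AU.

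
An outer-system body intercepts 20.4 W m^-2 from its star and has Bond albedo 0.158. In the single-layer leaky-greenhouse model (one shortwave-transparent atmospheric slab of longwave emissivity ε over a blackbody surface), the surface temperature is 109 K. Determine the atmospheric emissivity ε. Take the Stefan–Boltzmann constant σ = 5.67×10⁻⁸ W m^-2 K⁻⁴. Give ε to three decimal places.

TOA balance gives T_e = 93.29 K.
Inverting T_s⁴ = 2T_e⁴/(2−ε): (T_e/T_s)⁴ = 0.5365, so ε = 2(1 − 0.5365) = 0.9269.

0.927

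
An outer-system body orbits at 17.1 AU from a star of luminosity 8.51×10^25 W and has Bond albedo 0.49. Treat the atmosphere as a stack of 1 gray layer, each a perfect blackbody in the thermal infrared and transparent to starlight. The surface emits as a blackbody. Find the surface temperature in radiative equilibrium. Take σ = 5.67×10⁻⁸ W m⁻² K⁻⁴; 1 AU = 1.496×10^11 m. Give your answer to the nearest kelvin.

46 K

d = 17.1 × 1.496×10^11 m = 2.558×10^12 m.
S = L/(4πd²) = 1.035 W m⁻².
OLR = S(1−α)/4 = 0.1319 W m⁻²; the top layer radiates at T_e = 39.06 K.
Layer-by-layer balance gives σT_s⁴ = (N+1)σT_e⁴, so T_s = 2^¼·39.06 = 46.45 K.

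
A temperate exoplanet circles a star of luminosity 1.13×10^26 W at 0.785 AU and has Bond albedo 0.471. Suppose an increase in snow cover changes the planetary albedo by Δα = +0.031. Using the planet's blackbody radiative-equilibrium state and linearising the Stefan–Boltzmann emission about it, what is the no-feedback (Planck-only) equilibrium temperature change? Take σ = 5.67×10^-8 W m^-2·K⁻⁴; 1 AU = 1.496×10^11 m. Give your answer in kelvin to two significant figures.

-2.9 K

Orbital distance: d = 0.785 AU = 1.174×10^11 m.
S = L/(4πd²) = 652.0 W m^-2.
Reference equilibrium: T_e = [S(1−α)/(4σ)]^(1/4) = 197.5 K.
The change in absorbed flux is Δ[S(1−α)/4] = −SΔα/4 = -5.053 W m^-2.
The Planck feedback parameter is 4σT_e³ = 1.747 W m^-2/K.
ΔT₀ = ΔF/λ_P = -5.053/1.747 = -2.89 K.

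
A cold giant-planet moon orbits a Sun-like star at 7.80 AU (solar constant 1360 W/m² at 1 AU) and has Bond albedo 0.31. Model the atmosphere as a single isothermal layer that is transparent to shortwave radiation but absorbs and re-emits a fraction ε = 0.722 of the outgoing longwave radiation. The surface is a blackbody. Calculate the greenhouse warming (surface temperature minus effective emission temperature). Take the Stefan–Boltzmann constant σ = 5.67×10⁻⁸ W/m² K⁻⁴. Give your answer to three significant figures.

By the inverse-square law, S = 1360/7.80² = 22.35 W/m².
At the top of the atmosphere, σT_e⁴ = S(1−α)/4 = 3.856 W/m², giving T_e = 90.81 K.
The surface balance (absorbed SW + ε·downward IR = σT_s⁴) with T_a⁴ = T_s⁴/2 reduces to T_s = T_e·[2/(2−ε)]^¼ = 101.6 K.
The atmosphere warms the surface by 10.76 K.

10.8 K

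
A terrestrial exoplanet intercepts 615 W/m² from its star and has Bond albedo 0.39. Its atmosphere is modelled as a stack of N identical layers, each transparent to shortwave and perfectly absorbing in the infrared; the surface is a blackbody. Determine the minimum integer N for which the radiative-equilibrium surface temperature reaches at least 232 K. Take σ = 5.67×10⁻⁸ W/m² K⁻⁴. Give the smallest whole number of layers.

Top-of-atmosphere balance: σT_e⁴ = S(1−α)/4 = 93.79 W/m² → T_e = 201.7 K.
Since T_s⁴ = (N+1)T_e⁴, we need N ≥ (T_s/T_e)⁴ − 1 = 0.751.
Rounding up, N = 1.

1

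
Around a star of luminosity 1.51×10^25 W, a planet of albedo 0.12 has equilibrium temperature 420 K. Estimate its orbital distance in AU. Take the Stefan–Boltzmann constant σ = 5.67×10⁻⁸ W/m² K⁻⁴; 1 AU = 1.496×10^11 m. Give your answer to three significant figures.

Energy balance gives S = 4σT⁴/(1−α) = 8020 W/m².
From L = 4πd²S, d = √(1.51×10^25/(4π·8020)) = 1.224×10^10 m = 0.08182 AU.

0.0818 AU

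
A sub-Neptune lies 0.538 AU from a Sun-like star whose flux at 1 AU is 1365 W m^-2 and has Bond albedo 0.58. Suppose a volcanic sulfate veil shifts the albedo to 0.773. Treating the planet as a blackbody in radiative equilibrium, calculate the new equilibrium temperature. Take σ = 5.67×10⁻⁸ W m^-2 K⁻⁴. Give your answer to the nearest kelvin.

By the inverse-square law, S = 1365/0.538² = 4716 W m^-2.
New equilibrium: T₂ = [(1−0.773)·4716/(4σ)]^(1/4) = 262.1 K.

262 K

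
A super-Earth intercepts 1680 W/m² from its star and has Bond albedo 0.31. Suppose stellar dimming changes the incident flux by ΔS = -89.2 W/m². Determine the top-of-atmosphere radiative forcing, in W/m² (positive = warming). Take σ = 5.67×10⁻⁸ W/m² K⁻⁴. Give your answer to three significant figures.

-15.4 W/m²

Only a fraction (1−α) is absorbed and it's spread over 4πR², so ΔF = (1−α)ΔS/4 = -15.39 W/m².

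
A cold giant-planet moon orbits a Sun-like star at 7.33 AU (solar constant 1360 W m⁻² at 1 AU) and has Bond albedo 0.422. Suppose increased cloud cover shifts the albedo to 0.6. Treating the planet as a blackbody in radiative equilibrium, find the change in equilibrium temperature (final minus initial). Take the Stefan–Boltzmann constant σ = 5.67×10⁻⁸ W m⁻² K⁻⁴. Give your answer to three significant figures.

By the inverse-square law, S = 1360/7.33² = 25.31 W m⁻².
Before: T₁ = [25.31·0.578/(4σ)]^(1/4) = 89.62 K.
With α = 0.6, T₂ = 81.74 K.
Change: 81.74 − 89.62 = -7.879 K.

-7.88 kelvin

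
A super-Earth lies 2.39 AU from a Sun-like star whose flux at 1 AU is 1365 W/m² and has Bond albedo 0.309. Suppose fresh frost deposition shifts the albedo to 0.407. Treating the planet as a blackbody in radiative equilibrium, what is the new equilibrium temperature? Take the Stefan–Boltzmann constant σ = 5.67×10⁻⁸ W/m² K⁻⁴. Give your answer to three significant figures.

Flux at the orbit: S = 1365/(2.39)² = 239.0 W/m².
With the new albedo, S(1−α₂)/4 = 35.43 W/m², so T₂ = 158.1 K.

158 kelvin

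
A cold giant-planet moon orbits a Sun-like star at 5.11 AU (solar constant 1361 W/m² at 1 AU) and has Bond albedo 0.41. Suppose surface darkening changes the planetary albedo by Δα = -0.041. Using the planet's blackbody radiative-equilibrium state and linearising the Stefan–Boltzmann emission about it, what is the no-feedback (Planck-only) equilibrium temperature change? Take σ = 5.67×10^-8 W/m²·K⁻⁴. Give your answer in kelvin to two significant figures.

Irradiance scales as 1/d², so S = 1361 W/m² × (1/5.11)² = 52.12 W/m².
Reference equilibrium: T_e = [S(1−α)/(4σ)]^(1/4) = 107.9 K.
ΔF = −(S/4)Δα = −(52.12/4)×(-0.041) = 0.5342 W/m².
Linearising σT⁴ gives d(σT⁴)/dT = 4σT_e³ = 0.2850 W/m² per K.
So ΔT₀ = 0.5342/0.2850 = 1.87 K.

1.9 kelvin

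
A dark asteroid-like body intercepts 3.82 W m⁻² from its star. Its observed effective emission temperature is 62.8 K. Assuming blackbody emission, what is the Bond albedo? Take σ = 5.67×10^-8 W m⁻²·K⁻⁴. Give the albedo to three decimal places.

0.077

Energy balance: S(1−α)/4 = σT⁴, so 1−α = 4σT⁴/S.
4σT⁴ = 4·5.67×10⁻⁸·(62.8)⁴ = 3.528 W m⁻².
Hence α = 1 − 3.528/3.820 = 0.0765.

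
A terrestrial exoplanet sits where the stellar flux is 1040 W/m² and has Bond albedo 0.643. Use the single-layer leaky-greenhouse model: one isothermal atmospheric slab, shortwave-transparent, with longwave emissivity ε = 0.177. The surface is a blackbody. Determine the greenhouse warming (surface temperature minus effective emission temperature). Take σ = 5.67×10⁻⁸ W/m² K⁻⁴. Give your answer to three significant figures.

The planet radiates to space at T_e = [S(1−α)/(4σ)]^(1/4) = 201.1 K.
Surface balance with a leaky layer gives σT_s⁴ = σT_e⁴·2/(2−ε), so T_s = T_e·[2/(2−0.177)]^(1/4) = 205.9 K.
The atmosphere warms the surface by 4.714 K.

4.71 K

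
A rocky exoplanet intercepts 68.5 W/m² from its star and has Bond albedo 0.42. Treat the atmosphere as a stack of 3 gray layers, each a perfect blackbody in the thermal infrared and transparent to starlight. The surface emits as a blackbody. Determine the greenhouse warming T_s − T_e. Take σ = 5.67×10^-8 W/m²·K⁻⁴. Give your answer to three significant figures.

47.7 K

Top-of-atmosphere balance: σT_e⁴ = S(1−α)/4 = 9.933 W/m² → T_e = 115.0 K.
T_s = (N+1)^(1/4)·T_e = 162.7 K.
So the greenhouse effect raises the surface by 162.7 − 115.0 = 47.65 K.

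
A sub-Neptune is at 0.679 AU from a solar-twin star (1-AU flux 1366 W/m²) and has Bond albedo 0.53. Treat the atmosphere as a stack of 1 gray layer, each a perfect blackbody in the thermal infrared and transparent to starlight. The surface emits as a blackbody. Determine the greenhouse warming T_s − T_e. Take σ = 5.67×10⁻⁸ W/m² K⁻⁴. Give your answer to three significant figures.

53.0 K

Flux at the orbit: S = 1366/(0.679)² = 2963 W/m².
OLR = S(1−α)/4 = 348.1 W/m²; the top layer radiates at T_e = 279.9 K.
T_s = (N+1)^(1/4)·T_e = 332.9 K.
So the greenhouse effect raises the surface by 332.9 − 279.9 = 52.96 K.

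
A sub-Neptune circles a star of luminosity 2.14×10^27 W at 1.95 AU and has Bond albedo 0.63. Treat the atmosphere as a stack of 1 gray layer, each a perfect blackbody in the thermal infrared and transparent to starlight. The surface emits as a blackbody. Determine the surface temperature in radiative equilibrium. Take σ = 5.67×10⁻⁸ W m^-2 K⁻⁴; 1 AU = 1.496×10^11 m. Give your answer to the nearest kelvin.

284 K

Orbital distance: d = 1.95 AU = 2.917×10^11 m.
Flux at the orbit: S = L/(4πd²) = 2.14×10^27/(4π·(2.92×10^11)²) = 2001 W m^-2.
The effective emission temperature is T_e = [S(1−α)/(4σ)]^¼ = 239.0 K.
For an N-layer opaque stack, T_s⁴ = (N+1)T_e⁴, hence T_s = (2)^(1/4)×239.0 K = 284.3 K.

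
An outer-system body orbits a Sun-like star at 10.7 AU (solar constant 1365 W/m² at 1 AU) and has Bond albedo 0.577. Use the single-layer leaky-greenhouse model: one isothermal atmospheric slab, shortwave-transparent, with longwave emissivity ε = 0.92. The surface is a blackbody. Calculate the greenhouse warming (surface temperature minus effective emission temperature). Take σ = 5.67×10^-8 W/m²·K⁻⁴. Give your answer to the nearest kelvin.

Flux at the orbit: S = 1365/(10.7)² = 11.92 W/m².
Effective emission temperature (TOA balance): σT_e⁴ = S(1−α)/4 = 1.261 W/m² → T_e = 68.67 K.
Surface balance with a leaky layer gives σT_s⁴ = σT_e⁴·2/(2−ε), so T_s = T_e·[2/(2−0.92)]^(1/4) = 80.11 K.
Greenhouse warming: T_s − T_e = 11.44 K.

11 kelvin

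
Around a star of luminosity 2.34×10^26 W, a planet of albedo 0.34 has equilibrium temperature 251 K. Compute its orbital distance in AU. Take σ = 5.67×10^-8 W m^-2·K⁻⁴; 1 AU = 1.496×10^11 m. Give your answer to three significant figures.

0.781 AU

Energy balance gives S = 4σT⁴/(1−α) = 1364 W m^-2.
Then d = [L/(4πS)]^(1/2) = 1.168×10^11 m, i.e. 0.7810 AU.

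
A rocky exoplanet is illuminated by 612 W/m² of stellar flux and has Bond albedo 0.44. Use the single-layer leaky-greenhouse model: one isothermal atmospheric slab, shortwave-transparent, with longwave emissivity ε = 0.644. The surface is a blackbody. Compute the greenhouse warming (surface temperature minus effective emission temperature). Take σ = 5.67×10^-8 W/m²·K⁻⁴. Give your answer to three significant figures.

At the top of the atmosphere, σT_e⁴ = S(1−α)/4 = 85.68 W/m², giving T_e = 197.2 K.
The surface balance (absorbed SW + ε·downward IR = σT_s⁴) with T_a⁴ = T_s⁴/2 reduces to T_s = T_e·[2/(2−ε)]^¼ = 217.3 K.
The atmosphere warms the surface by 20.12 K.

20.1 K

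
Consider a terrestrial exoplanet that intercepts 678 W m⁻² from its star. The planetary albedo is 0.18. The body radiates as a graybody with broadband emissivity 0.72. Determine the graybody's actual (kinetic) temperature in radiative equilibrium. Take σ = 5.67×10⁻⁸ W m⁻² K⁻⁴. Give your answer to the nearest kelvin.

242 K

The planet absorbs (1−α)S over its disc πR² and re-emits over 4πR², so the mean absorbed flux is (1−0.18)·678.0/4 = 139.0 W m⁻².
Radiative balance εσT⁴ = 139.0 gives T = [139.0/(0.72·σ)]^(1/4) = 241.6 K.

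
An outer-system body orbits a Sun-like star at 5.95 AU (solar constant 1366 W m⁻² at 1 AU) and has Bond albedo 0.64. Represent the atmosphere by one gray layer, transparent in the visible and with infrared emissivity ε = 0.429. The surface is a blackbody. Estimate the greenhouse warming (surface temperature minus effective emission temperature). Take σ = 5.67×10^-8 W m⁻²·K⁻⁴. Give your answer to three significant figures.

Irradiance scales as 1/d², so S = 1366 W m⁻² × (1/5.95)² = 38.58 W m⁻².
Effective emission temperature (TOA balance): σT_e⁴ = S(1−α)/4 = 3.473 W m⁻² → T_e = 88.46 K.
The surface balance (absorbed SW + ε·downward IR = σT_s⁴) with T_a⁴ = T_s⁴/2 reduces to T_s = T_e·[2/(2−ε)]^¼ = 93.97 K.
The atmosphere warms the surface by 5.504 K.

5.50 K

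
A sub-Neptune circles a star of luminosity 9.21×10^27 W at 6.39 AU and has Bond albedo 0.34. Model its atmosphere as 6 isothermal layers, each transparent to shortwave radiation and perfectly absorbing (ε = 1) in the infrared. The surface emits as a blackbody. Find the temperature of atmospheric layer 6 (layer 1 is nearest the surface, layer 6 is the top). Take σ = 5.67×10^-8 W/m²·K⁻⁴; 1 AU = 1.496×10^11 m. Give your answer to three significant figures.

220 kelvin

Orbital distance: d = 6.39 AU = 9.559×10^11 m.
Flux at the orbit: S = L/(4πd²) = 9.21×10^27/(4π·(9.56×10^11)²) = 802.0 W/m².
Top-of-atmosphere balance: σT_e⁴ = S(1−α)/4 = 132.3 W/m² → T_e = 219.8 K.
In the N-layer model, layer k (counted from the surface) has T_k = (N+1−k)^(1/4)·T_e.
T_6 = (1)^(1/4)·219.8 = 219.8 K.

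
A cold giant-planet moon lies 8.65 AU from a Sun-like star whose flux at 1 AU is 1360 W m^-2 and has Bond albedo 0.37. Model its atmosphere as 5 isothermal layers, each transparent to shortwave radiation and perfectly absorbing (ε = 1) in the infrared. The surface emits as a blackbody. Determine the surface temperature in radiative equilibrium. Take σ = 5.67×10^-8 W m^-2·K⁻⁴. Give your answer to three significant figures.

132 K

Flux at the orbit: S = 1360/(8.65)² = 18.18 W m^-2.
Top-of-atmosphere balance: σT_e⁴ = S(1−α)/4 = 2.863 W m^-2 → T_e = 84.29 K.
Layer-by-layer balance gives σT_s⁴ = (N+1)σT_e⁴, so T_s = 6^¼·84.29 = 131.9 K.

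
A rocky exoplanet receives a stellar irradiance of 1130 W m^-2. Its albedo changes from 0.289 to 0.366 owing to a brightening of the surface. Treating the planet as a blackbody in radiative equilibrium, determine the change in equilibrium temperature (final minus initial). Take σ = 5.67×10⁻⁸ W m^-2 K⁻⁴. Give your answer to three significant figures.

With α = 0.289, T₁ = 244.0 K.
With α = 0.366, T₂ = 237.1 K.
Change: 237.1 − 244.0 = -6.892 K.

-6.89 K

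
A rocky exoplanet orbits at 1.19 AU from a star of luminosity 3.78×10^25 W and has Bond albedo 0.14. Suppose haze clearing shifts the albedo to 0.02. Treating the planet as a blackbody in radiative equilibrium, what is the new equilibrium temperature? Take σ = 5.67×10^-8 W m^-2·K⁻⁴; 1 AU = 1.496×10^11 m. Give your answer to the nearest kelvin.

142 K

d = 1.19 × 1.496×10^11 m = 1.780×10^11 m.
S = L/(4πd²) = 94.91 W m^-2.
New equilibrium: T₂ = [(1−0.02)·94.91/(4σ)]^(1/4) = 142.3 K.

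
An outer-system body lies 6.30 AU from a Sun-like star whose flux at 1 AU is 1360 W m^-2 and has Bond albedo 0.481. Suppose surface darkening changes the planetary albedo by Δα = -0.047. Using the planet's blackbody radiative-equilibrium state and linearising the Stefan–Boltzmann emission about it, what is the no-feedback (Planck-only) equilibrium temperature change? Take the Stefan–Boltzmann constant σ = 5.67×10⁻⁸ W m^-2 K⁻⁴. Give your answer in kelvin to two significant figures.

2.1 K

Irradiance scales as 1/d², so S = 1360 W m^-2 × (1/6.30)² = 34.27 W m^-2.
Reference equilibrium: T_e = [S(1−α)/(4σ)]^(1/4) = 94.10 K.
The change in absorbed flux is Δ[S(1−α)/4] = −SΔα/4 = 0.4026 W m^-2.
Linearising σT⁴ gives d(σT⁴)/dT = 4σT_e³ = 0.1890 W m^-2 per K.
So ΔT₀ = 0.4026/0.1890 = 2.13 K.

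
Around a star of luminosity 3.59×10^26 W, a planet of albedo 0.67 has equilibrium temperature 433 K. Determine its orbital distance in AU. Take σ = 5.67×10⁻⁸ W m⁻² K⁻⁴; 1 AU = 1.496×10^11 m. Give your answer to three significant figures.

The flux needed for this T is 4σT⁴/(1−0.67) = 24160 W m⁻².
From L = 4πd²S, d = √(3.59×10^26/(4π·24160)) = 3.439×10^10 m = 0.2299 AU.

0.230 AU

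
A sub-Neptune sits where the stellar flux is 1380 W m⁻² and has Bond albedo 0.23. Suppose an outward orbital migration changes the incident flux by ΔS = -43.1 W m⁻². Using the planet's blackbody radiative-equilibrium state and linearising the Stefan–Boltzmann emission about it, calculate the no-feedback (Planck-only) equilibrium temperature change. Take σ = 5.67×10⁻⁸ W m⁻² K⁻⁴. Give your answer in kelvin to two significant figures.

The baseline emission temperature is T_e = 261.6 K.
TOA radiative forcing: ΔF = (1−α)ΔS/4 = 0.77·(-43.1)/4 = -8.297 W m⁻².
Planck response: λ_P = 4σT_e³ = 4·5.67×10⁻⁸·(261.6)³ = 4.062 W m⁻²/K.
So ΔT₀ = -8.297/4.062 = -2.04 K.

-2.0 kelvin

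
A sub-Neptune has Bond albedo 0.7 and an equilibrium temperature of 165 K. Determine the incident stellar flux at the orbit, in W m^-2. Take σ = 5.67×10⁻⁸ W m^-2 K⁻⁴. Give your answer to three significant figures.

560 W m^-2

Invert the energy balance for S: S = 4σT⁴/(1−α).
The emitted flux is σT⁴ = 42.03 W m^-2.
So S = 4×42.03/(1−0.7) = 560.3 W m^-2.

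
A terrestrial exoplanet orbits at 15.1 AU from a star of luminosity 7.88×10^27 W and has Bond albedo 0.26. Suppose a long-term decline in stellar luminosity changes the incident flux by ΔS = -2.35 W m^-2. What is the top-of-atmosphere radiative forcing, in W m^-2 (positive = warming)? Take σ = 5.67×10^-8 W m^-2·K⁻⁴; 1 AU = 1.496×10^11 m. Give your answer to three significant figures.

Orbital distance: d = 15.1 AU = 2.259×10^12 m.
Flux at the orbit: S = L/(4πd²) = 7.88×10^27/(4π·(2.26×10^12)²) = 122.9 W m^-2.
TOA radiative forcing: ΔF = (1−α)ΔS/4 = 0.74·(-2.35)/4 = -0.4348 W m^-2.

-0.435 W m^-2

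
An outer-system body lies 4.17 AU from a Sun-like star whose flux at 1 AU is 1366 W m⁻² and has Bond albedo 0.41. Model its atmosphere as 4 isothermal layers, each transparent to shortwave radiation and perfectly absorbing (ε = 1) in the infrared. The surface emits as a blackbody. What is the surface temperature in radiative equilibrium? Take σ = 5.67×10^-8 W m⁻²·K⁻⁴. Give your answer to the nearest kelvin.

By the inverse-square law, S = 1366/4.17² = 78.56 W m⁻².
OLR = S(1−α)/4 = 11.59 W m⁻²; the top layer radiates at T_e = 119.6 K.
With N = 4 opaque layers, T_s = (N+1)^(1/4)·T_e = 5^(1/4)·119.6 = 178.8 K.

179 K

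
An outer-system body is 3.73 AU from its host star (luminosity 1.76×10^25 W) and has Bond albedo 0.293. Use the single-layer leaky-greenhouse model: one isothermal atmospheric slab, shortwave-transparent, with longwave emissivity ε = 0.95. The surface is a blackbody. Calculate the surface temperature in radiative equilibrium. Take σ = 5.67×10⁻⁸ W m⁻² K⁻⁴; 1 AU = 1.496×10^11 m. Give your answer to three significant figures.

71.9 K

Orbital distance: d = 3.73 AU = 5.580×10^11 m.
Flux at the orbit: S = L/(4πd²) = 1.76×10^25/(4π·(5.58×10^11)²) = 4.498 W m⁻².
The planet radiates to space at T_e = [S(1−α)/(4σ)]^(1/4) = 61.19 K.
For a single slab of emissivity ε, T_s⁴ = 2T_e⁴/(2−ε); thus T_s = 61.19·(1.905)^(1/4) = 71.89 K.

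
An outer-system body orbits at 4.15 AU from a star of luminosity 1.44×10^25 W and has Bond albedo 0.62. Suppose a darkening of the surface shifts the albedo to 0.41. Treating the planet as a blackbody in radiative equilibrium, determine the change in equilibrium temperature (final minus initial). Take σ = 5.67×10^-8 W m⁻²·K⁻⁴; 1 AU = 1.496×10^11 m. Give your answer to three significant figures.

d = 4.15 × 1.496×10^11 m = 6.208×10^11 m.
S = L/(4πd²) = 2.973 W m⁻².
With α = 0.62, T₁ = 47.24 K.
Final:   T₂ = [S(1−0.41)/(4σ)]^(1/4) = 52.74 K.
ΔT = T₂ − T₁ = 5.493 K.

5.49 K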